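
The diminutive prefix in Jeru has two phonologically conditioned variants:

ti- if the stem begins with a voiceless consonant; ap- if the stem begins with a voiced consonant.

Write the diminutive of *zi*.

Since the first consonant of *zi* is /z/ (voiced), it takes ap-, giving *apzi*.

apzi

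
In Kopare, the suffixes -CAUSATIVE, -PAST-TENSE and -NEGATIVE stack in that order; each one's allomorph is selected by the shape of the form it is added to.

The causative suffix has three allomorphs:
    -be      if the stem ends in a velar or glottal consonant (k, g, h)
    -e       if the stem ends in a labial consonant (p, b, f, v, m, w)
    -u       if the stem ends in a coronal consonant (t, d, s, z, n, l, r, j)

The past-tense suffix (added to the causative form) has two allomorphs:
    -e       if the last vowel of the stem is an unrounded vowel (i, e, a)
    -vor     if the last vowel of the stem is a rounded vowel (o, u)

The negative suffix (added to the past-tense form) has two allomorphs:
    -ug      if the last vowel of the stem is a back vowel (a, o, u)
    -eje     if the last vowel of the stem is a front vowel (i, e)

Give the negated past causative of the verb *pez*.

pezuvorug

*pez*: final consonant = /z/, coronal → -u → *pezu*.
The causative form *pezu*: last vowel = /u/, a rounded vowel → -vor → *pezuvor*.
Since the last vowel of the past-tense form *pezuvor* is /o/ (a back vowel), it takes -ug, giving *pezuvorug*.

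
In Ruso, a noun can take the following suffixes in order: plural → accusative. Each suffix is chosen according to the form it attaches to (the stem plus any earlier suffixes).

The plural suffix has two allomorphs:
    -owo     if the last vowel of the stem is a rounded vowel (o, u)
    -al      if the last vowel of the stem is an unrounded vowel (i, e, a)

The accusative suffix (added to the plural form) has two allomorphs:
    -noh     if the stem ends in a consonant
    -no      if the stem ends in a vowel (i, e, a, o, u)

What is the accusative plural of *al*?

The last vowel of *al* is /a/, which is an unrounded vowel, so the plural suffix is -al, giving *alal*.
The final sound of the plural form *alal* is /l/, which is a consonant, so the accusative suffix is -noh, giving *alalnoh*.

alalnoh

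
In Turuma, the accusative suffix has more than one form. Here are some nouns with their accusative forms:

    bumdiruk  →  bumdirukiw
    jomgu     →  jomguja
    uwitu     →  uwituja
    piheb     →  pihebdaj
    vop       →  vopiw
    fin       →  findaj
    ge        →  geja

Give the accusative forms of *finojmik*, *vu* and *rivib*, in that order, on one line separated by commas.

The alternation tracks the final sound of the stem — -iw when the stem ends in a voiceless consonant (*bumdiruk*, *vop*); -daj when the stem ends in a voiced consonant (*piheb*, *fin*); -ja when the stem ends in a vowel (*jomgu*, *uwitu*, *ge*).
*finojmik* — final sound /k/ (a voiceless consonant) → -iw → *finojmikiw*.
Since the final sound of *vu* is /u/ (a vowel), it takes -ja, giving *vuja*.
Since the final sound of *rivib* is /b/ (a voiced consonant), it takes -daj, giving *rivibdaj*.

finojmikiw, vuja, rivibdaj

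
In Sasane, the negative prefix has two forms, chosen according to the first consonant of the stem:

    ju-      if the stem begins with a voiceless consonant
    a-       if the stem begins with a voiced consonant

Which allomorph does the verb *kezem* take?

The first consonant of *kezem* is /k/, which is voiceless, so the prefix is ju-.

ju-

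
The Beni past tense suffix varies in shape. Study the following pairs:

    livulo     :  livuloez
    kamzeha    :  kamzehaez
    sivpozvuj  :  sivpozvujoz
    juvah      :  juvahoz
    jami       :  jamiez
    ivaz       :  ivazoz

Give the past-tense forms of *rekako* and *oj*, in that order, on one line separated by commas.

The pattern is consonant vs. vowel: -oz when the stem ends in a consonant (*sivpozvuj*, *juvah*, *ivaz*); -ez when the stem ends in a vowel (*livulo*, *kamzeha*, *jami*).
*rekako* — final sound /o/ (a vowel) → -ez → *rekakoez*.
*oj* — final sound /j/ (a consonant) → -oz → *ojoz*.

rekakoez, ojoz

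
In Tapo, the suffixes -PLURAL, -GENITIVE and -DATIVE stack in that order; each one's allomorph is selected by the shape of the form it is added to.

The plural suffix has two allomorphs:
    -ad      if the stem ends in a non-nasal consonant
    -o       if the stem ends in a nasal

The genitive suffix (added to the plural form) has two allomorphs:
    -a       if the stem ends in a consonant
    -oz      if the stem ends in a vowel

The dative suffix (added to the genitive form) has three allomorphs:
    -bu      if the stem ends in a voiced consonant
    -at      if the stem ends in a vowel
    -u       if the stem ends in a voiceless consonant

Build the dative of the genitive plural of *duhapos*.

The final consonant of *duhapos* is /s/, which is non-nasal, so the plural suffix is -ad, giving *duhaposad*.
The plural form *duhaposad* — final sound /d/ (a consonant) → -a → *duhaposada*.
The final sound of the genitive form *duhaposada* is /a/, which is a vowel, so the dative suffix is -at, giving *duhaposadaat*.

duhaposadaat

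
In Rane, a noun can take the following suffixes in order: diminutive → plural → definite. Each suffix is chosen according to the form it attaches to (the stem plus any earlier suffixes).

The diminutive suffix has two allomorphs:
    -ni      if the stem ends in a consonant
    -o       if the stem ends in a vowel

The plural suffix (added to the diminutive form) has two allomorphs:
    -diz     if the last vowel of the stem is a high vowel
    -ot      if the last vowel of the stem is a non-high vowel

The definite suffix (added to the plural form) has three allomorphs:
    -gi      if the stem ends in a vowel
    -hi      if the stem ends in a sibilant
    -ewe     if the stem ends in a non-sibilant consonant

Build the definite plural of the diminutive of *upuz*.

The final sound of *upuz* is /z/, which is a consonant, so the diminutive suffix is -ni, giving *upuzni*.
Since the last vowel of the diminutive form *upuzni* is /i/ (a high vowel), it takes -diz, giving *upuznidiz*.
The final sound of the plural form *upuznidiz* is /z/, which is a sibilant, so the definite suffix is -hi, giving *upuznidizhi*.

upuznidizhi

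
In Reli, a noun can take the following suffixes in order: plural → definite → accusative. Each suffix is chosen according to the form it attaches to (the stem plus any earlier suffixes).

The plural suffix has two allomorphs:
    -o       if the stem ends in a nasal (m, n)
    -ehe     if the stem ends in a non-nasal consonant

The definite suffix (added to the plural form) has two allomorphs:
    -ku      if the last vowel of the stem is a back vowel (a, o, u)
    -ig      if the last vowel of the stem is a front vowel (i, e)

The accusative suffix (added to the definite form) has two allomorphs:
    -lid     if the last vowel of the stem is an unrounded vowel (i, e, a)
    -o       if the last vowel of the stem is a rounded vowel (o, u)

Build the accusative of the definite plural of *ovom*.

ovomokuo

The final consonant of *ovom* is /m/, which is a nasal, so the plural suffix is -o, giving *ovomo*.
The plural form *ovomo* — last vowel /o/ (a back vowel) → -ku → *ovomoku*.
The definite form *ovomoku* — last vowel /u/ (a rounded vowel) → -o → *ovomokuo*.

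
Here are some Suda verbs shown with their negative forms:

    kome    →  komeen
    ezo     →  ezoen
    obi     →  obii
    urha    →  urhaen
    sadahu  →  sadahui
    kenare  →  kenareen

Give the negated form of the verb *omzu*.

The pattern is height harmony: -i when the last vowel of the stem is a high vowel (*obi*, *sadahu*); -en when the last vowel of the stem is a non-high vowel (*kome*, *ezo*, *urha*, *kenare*).
Since the last vowel of *omzu* is /u/ (a high vowel), it takes -i, giving *omzui*.

omzui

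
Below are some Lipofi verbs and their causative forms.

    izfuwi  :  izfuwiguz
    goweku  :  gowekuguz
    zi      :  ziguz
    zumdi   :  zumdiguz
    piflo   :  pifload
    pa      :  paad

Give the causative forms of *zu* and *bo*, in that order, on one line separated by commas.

The alternation tracks the last vowel of the stem — -guz when the last vowel of the stem is a high vowel (*izfuwi*, *goweku*, *zi*, *zumdi*); -ad when the last vowel of the stem is a non-high vowel (*piflo*, *pa*).
*zu*: last vowel = /u/, a high vowel → -guz → *zuguz*.
Since the last vowel of *bo* is /o/ (a non-high vowel), it takes -ad, giving *boad*.

zuguz, boad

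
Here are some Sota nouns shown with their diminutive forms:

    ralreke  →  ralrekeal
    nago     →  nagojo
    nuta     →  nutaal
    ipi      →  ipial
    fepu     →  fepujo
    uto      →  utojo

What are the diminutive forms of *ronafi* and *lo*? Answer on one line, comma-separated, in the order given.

ronafial, lojo

Looking at the last vowel of each stem: -jo when the last vowel of the stem is a rounded vowel (*nago*, *fepu*, *uto*); -al when the last vowel of the stem is an unrounded vowel (*ralreke*, *nuta*, *ipi*).
The last vowel of *ronafi* is /i/, which is an unrounded vowel, so the suffix is -al, giving *ronafial*.
*lo*: last vowel = /o/, a rounded vowel → -jo → *lojo*.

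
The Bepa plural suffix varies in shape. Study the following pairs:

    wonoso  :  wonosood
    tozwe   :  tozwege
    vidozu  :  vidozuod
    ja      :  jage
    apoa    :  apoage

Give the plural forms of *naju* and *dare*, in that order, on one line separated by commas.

najuod, darege

The pattern is rounding harmony: -od when the last vowel of the stem is a rounded vowel (*wonoso*, *vidozu*); -ge when the last vowel of the stem is an unrounded vowel (*tozwe*, *ja*, *apoa*).
Since the last vowel of *naju* is /u/ (a rounded vowel), it takes -od, giving *najuod*.
Since the last vowel of *dare* is /e/ (an unrounded vowel), it takes -ge, giving *darege*.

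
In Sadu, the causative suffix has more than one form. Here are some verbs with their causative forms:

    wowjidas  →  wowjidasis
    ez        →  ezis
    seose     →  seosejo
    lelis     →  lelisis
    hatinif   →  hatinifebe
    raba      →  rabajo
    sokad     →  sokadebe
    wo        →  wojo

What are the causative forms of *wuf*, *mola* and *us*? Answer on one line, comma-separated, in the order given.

The suffix is conditioned by the final sound: -is when the stem ends in a sibilant (*wowjidas*, *ez*, *lelis*); -ebe when the stem ends in a non-sibilant consonant (*hatinif*, *sokad*); -jo when the stem ends in a vowel (*seose*, *raba*, *wo*).
The final sound of *wuf* is /f/, which is a non-sibilant consonant, so the suffix is -ebe, giving *wufebe*.
*mola*: final sound = /a/, a vowel → -jo → *molajo*.
*us* — final sound /s/ (a sibilant) → -is → *usis*.

wufebe, molajo, usis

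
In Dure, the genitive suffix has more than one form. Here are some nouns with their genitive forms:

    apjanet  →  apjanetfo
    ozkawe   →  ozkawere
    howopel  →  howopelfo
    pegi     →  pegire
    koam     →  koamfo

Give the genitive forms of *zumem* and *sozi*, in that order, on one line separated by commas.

The suffix is conditioned by the final sound: -fo when the stem ends in a consonant (*apjanet*, *howopel*, *koam*); -re when the stem ends in a vowel (*ozkawe*, *pegi*).
*zumem*: final sound = /m/, a consonant → -fo → *zumemfo*.
*sozi*: final sound = /i/, a vowel → -re → *sozire*.

zumemfo, sozire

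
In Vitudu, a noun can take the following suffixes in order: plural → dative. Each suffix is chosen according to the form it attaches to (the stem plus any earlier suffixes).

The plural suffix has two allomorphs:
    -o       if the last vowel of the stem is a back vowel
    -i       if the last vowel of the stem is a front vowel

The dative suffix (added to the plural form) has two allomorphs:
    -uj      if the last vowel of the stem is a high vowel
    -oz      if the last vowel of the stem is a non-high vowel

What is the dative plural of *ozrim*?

The last vowel of *ozrim* is /i/, which is a front vowel, so the plural suffix is -i, giving *ozrimi*.
The last vowel of the plural form *ozrimi* is /i/, which is a high vowel, so the dative suffix is -uj, giving *ozrimiuj*.

ozrimiuj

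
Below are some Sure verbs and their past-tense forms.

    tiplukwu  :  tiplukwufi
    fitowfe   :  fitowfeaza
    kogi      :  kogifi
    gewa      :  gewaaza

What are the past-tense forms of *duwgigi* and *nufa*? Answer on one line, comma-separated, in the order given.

duwgigifi, nufaaza

The alternation tracks the last vowel of the stem — -fi when the last vowel of the stem is a high vowel (*tiplukwu*, *kogi*); -aza when the last vowel of the stem is a non-high vowel (*fitowfe*, *gewa*).
*duwgigi*: last vowel = /i/, a high vowel → -fi → *duwgigifi*.
*nufa* — last vowel /a/ (a non-high vowel) → -aza → *nufaaza*.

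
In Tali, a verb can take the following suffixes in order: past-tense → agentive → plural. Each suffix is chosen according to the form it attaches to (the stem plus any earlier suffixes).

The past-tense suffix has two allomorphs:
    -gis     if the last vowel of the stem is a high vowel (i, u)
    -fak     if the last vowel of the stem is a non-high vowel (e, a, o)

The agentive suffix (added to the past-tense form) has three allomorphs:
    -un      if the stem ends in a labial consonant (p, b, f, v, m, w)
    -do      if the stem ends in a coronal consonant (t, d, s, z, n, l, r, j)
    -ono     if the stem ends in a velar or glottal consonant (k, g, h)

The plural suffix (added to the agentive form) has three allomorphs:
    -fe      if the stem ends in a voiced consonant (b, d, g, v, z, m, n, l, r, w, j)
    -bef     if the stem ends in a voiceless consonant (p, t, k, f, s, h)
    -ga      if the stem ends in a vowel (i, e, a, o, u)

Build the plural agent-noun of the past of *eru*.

Since the last vowel of *eru* is /u/ (a high vowel), it takes -gis, giving *erugis*.
The past-tense form *erugis*: final consonant = /s/, coronal → -do → *erugisdo*.
The agentive form *erugisdo* — final sound /o/ (a vowel) → -ga → *erugisdoga*.

erugisdoga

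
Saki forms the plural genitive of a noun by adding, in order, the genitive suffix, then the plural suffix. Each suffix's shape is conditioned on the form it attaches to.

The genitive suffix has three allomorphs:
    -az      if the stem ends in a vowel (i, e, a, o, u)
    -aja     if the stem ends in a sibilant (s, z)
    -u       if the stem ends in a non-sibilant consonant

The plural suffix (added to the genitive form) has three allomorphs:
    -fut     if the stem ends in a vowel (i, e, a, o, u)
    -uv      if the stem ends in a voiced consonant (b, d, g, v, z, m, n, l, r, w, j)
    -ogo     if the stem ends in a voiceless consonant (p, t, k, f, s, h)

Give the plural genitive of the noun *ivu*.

ivuazuv

Since the final sound of *ivu* is /u/ (a vowel), it takes -az, giving *ivuaz*.
Since the final sound of the genitive form *ivuaz* is /z/ (a voiced consonant), it takes -uv, giving *ivuazuv*.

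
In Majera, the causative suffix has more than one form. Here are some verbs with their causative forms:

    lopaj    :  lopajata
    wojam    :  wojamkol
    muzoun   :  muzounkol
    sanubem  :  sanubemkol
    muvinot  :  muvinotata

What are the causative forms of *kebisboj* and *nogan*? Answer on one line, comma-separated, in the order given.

kebisbojata, nogankol

The alternation tracks the final consonant of the stem — -kol when the stem ends in a nasal (*wojam*, *muzoun*, *sanubem*); -ata when the stem ends in a non-nasal consonant (*lopaj*, *muvinot*).
The final consonant of *kebisboj* is /j/, which is non-nasal, so the suffix is -ata, giving *kebisbojata*.
The final consonant of *nogan* is /n/, which is a nasal, so the suffix is -kol, giving *nogankol*.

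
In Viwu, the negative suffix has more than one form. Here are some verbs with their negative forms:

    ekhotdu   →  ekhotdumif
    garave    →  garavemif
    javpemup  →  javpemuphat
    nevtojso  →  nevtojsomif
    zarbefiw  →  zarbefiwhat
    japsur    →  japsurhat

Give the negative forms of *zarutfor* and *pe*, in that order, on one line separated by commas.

zarutforhat, pemif

The pattern is consonant vs. vowel: -hat when the stem ends in a consonant (*javpemup*, *zarbefiw*, *japsur*); -mif when the stem ends in a vowel (*ekhotdu*, *garave*, *nevtojso*).
*zarutfor*: final sound = /r/, a consonant → -hat → *zarutforhat*.
*pe* — final sound /e/ (a vowel) → -mif → *pemif*.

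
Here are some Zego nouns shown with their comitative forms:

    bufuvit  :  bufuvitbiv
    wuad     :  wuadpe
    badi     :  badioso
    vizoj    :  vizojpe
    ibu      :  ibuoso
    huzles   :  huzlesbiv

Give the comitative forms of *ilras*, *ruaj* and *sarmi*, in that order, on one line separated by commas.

ilrasbiv, ruajpe, sarmioso

The pattern is voicing of the final sound: -biv when the stem ends in a voiceless consonant (*bufuvit*, *huzles*); -pe when the stem ends in a voiced consonant (*wuad*, *vizoj*); -oso when the stem ends in a vowel (*badi*, *ibu*).
*ilras* — final sound /s/ (a voiceless consonant) → -biv → *ilrasbiv*.
Since the final sound of *ruaj* is /j/ (a voiced consonant), it takes -pe, giving *ruajpe*.
The final sound of *sarmi* is /i/, which is a vowel, so the suffix is -oso, giving *sarmioso*.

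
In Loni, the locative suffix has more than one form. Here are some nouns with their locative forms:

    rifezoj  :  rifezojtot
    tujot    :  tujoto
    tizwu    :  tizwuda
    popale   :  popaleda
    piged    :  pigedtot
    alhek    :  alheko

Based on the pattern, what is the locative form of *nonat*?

The alternation tracks the final sound of the stem — -o when the stem ends in a voiceless consonant (*tujot*, *alhek*); -tot when the stem ends in a voiced consonant (*rifezoj*, *piged*); -da when the stem ends in a vowel (*tizwu*, *popale*).
The final sound of *nonat* is /t/, which is a voiceless consonant, so the suffix is -o, giving *nonato*.

nonato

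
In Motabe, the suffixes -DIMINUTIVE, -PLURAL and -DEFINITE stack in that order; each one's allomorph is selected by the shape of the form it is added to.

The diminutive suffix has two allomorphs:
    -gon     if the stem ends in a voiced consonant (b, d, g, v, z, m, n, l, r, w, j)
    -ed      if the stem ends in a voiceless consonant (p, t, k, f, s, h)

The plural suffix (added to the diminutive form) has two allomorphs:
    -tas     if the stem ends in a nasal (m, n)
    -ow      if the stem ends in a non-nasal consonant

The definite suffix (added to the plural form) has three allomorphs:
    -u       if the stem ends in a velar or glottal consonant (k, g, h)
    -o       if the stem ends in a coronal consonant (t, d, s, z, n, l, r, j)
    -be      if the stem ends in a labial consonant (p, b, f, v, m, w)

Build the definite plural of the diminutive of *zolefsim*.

Since the final consonant of *zolefsim* is /m/ (voiced), it takes -gon, giving *zolefsimgon*.
Since the final consonant of the diminutive form *zolefsimgon* is /n/ (a nasal), it takes -tas, giving *zolefsimgontas*.
The plural form *zolefsimgontas*: final consonant = /s/, coronal → -o → *zolefsimgontaso*.

zolefsimgontaso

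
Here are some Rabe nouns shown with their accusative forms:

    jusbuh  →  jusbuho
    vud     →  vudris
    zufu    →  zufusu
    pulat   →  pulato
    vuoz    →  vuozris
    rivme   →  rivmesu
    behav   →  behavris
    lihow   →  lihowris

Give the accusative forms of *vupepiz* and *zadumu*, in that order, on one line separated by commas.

Looking at the final sound of each stem: -o when the stem ends in a voiceless consonant (*jusbuh*, *pulat*); -ris when the stem ends in a voiced consonant (*vud*, *vuoz*, *behav*, *lihow*); -su when the stem ends in a vowel (*zufu*, *rivme*).
*vupepiz*: final sound = /z/, a voiced consonant → -ris → *vupepizris*.
*zadumu* — final sound /u/ (a vowel) → -su → *zadumusu*.

vupepizris, zadumusu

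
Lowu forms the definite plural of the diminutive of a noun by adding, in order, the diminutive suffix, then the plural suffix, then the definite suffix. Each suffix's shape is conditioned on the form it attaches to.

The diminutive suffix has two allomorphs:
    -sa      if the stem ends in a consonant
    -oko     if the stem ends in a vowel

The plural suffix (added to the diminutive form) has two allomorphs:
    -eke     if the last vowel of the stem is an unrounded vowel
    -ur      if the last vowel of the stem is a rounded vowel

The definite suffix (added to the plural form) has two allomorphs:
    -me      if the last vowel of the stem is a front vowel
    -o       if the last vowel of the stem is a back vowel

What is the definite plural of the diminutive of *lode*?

lodeokouro

The final sound of *lode* is /e/, which is a vowel, so the diminutive suffix is -oko, giving *lodeoko*.
The diminutive form *lodeoko*: last vowel = /o/, a rounded vowel → -ur → *lodeokour*.
The plural form *lodeokour* — last vowel /u/ (a back vowel) → -o → *lodeokouro*.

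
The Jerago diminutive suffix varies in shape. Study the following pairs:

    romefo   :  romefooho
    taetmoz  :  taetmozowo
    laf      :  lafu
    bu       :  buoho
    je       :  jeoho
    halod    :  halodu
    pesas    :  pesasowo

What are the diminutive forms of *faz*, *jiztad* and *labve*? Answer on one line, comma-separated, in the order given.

The suffix is conditioned by the final sound: -owo when the stem ends in a sibilant (*taetmoz*, *pesas*); -u when the stem ends in a non-sibilant consonant (*laf*, *halod*); -oho when the stem ends in a vowel (*romefo*, *bu*, *je*).
The final sound of *faz* is /z/, which is a sibilant, so the suffix is -owo, giving *fazowo*.
*jiztad* — final sound /d/ (a non-sibilant consonant) → -u → *jiztadu*.
The final sound of *labve* is /e/, which is a vowel, so the suffix is -oho, giving *labveoho*.

fazowo, jiztadu, labveoho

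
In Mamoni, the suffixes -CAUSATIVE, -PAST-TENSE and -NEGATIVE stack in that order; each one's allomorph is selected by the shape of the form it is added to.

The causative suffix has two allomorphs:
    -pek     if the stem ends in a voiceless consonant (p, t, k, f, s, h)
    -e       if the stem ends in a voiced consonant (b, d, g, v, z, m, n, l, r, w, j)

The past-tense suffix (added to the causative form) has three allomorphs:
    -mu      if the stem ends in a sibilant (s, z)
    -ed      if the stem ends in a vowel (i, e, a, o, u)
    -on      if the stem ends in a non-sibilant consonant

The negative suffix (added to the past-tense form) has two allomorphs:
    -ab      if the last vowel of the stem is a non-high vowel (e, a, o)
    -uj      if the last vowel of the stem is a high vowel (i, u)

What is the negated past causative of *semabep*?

The final consonant of *semabep* is /p/, which is voiceless, so the causative suffix is -pek, giving *semabeppek*.
Since the final sound of the causative form *semabeppek* is /k/ (a non-sibilant consonant), it takes -on, giving *semabeppekon*.
The last vowel of the past-tense form *semabeppekon* is /o/, which is a non-high vowel, so the negative suffix is -ab, giving *semabeppekonab*.

semabeppekonab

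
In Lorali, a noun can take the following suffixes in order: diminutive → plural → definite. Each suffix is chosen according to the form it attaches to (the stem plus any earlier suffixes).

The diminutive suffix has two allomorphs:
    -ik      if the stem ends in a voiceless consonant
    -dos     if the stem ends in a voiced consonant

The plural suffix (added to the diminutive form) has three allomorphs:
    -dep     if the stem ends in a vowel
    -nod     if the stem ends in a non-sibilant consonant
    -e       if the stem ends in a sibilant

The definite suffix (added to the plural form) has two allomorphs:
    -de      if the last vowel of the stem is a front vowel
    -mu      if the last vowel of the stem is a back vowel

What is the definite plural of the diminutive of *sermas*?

*sermas*: final consonant = /s/, voiceless → -ik → *sermasik*.
The diminutive form *sermasik* — final sound /k/ (a non-sibilant consonant) → -nod → *sermasiknod*.
The plural form *sermasiknod* — last vowel /o/ (a back vowel) → -mu → *sermasiknodmu*.

sermasiknodmu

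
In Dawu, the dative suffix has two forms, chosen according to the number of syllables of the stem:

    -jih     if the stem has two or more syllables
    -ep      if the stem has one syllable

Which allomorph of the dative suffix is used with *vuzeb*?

-jih

*vuzeb* has 2 syllables, so the suffix is -jih.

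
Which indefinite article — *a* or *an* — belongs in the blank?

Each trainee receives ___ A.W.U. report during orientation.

The indefinite article is chosen by the initial *sound* of the following word, not its spelling.
The initialism *A.W.U.* is read letter by letter; the first letter, A, is pronounced /eɪ/, which begins with a vowel sound.
So the article is *an*: Each trainee receives an A.W.U. report during orientation.

an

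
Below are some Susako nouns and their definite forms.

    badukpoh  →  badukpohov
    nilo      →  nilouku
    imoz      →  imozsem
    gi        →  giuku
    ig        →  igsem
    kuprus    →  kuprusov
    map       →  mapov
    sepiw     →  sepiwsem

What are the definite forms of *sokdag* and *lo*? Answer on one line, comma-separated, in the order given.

The pattern is voicing of the final sound: -ov when the stem ends in a voiceless consonant (*badukpoh*, *kuprus*, *map*); -sem when the stem ends in a voiced consonant (*imoz*, *ig*, *sepiw*); -uku when the stem ends in a vowel (*nilo*, *gi*).
Since the final sound of *sokdag* is /g/ (a voiced consonant), it takes -sem, giving *sokdagsem*.
*lo*: final sound = /o/, a vowel → -uku → *louku*.

sokdagsem, louku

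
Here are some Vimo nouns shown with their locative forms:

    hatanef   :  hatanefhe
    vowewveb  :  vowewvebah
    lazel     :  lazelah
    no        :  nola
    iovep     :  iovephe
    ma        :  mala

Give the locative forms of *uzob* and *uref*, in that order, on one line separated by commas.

uzobah, urefhe

The pattern is voicing of the final sound: -he when the stem ends in a voiceless consonant (*hatanef*, *iovep*); -ah when the stem ends in a voiced consonant (*vowewveb*, *lazel*); -la when the stem ends in a vowel (*no*, *ma*).
Since the final sound of *uzob* is /b/ (a voiced consonant), it takes -ah, giving *uzobah*.
*uref*: final sound = /f/, a voiceless consonant → -he → *urefhe*.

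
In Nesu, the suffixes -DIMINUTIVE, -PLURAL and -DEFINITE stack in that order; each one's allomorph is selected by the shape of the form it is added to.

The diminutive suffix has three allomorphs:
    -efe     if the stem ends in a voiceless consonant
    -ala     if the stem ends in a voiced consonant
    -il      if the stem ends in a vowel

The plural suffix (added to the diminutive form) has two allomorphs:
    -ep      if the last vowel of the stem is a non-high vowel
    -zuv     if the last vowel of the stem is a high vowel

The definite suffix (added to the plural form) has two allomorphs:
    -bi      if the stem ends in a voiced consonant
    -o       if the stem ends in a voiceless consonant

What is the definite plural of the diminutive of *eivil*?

Since the final sound of *eivil* is /l/ (a voiced consonant), it takes -ala, giving *eivilala*.
The diminutive form *eivilala*: last vowel = /a/, a non-high vowel → -ep → *eivilalaep*.
The plural form *eivilalaep*: final consonant = /p/, voiceless → -o → *eivilalaepo*.

eivilalaepo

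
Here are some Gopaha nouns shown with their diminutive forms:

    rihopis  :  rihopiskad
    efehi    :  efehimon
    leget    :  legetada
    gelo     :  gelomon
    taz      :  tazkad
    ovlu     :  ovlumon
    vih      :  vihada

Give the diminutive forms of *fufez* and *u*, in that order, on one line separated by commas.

fufezkad, umon

The suffix is conditioned by the final sound: -kad when the stem ends in a sibilant (*rihopis*, *taz*); -ada when the stem ends in a non-sibilant consonant (*leget*, *vih*); -mon when the stem ends in a vowel (*efehi*, *gelo*, *ovlu*).
The final sound of *fufez* is /z/, which is a sibilant, so the suffix is -kad, giving *fufezkad*.
The final sound of *u* is /u/, which is a vowel, so the suffix is -mon, giving *umon*.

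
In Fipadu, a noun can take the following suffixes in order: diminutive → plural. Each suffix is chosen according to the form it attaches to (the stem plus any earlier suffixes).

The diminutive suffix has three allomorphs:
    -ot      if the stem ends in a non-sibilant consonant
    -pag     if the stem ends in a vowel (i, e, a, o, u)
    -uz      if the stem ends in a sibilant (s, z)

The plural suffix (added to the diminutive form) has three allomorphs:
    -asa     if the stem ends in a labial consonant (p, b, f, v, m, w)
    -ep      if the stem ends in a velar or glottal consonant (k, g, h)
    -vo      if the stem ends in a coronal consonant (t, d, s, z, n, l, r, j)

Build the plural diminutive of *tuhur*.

The final sound of *tuhur* is /r/, which is a non-sibilant consonant, so the diminutive suffix is -ot, giving *tuhurot*.
Since the final consonant of the diminutive form *tuhurot* is /t/ (coronal), it takes -vo, giving *tuhurotvo*.

tuhurotvo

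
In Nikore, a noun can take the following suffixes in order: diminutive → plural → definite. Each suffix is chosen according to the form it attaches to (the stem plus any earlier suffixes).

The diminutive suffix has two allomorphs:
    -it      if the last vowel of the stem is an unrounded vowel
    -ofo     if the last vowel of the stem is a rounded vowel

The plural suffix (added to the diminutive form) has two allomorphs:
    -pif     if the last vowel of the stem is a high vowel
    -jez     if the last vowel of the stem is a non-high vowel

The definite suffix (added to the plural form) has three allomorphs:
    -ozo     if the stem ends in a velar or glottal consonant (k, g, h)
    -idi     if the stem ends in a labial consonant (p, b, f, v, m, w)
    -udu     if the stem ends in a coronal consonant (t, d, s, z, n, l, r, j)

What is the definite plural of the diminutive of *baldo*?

*baldo*: last vowel = /o/, a rounded vowel → -ofo → *baldoofo*.
The last vowel of the diminutive form *baldoofo* is /o/, which is a non-high vowel, so the plural suffix is -jez, giving *baldoofojez*.
The plural form *baldoofojez*: final consonant = /z/, coronal → -udu → *baldoofojezudu*.

baldoofojezudu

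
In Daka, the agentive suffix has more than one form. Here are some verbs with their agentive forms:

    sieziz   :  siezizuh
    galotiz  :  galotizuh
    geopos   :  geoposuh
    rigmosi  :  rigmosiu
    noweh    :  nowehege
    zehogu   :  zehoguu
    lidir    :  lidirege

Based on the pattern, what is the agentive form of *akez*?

The suffix is conditioned by the final sound: -uh when the stem ends in a sibilant (*sieziz*, *galotiz*, *geopos*); -ege when the stem ends in a non-sibilant consonant (*noweh*, *lidir*); -u when the stem ends in a vowel (*rigmosi*, *zehogu*).
*akez*: final sound = /z/, a sibilant → -uh → *akezuh*.

akezuh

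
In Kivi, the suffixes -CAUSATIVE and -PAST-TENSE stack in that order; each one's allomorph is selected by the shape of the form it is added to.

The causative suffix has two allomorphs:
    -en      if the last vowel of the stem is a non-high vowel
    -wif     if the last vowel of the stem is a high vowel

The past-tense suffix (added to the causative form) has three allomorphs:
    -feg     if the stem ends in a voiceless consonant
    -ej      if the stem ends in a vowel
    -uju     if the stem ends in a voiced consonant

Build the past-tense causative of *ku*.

kuwiffeg

*ku* — last vowel /u/ (a high vowel) → -wif → *kuwif*.
The final sound of the causative form *kuwif* is /f/, which is a voiceless consonant, so the past-tense suffix is -feg, giving *kuwiffeg*.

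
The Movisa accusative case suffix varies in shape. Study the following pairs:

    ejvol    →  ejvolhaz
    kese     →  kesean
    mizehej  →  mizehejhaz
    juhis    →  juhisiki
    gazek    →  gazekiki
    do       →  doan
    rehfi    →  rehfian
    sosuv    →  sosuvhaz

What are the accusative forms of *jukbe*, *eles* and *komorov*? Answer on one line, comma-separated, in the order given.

jukbean, elesiki, komorovhaz

The pattern is voicing of the final sound: -iki when the stem ends in a voiceless consonant (*juhis*, *gazek*); -haz when the stem ends in a voiced consonant (*ejvol*, *mizehej*, *sosuv*); -an when the stem ends in a vowel (*kese*, *do*, *rehfi*).
The final sound of *jukbe* is /e/, which is a vowel, so the suffix is -an, giving *jukbean*.
*eles* — final sound /s/ (a voiceless consonant) → -iki → *elesiki*.
Since the final sound of *komorov* is /v/ (a voiced consonant), it takes -haz, giving *komorovhaz*.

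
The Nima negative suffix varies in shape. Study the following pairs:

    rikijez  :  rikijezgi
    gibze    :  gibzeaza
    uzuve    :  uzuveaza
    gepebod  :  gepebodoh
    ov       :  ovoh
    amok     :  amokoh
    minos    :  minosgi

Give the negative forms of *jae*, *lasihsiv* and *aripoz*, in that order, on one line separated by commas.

The pattern is sibilance of the final sound: -gi when the stem ends in a sibilant (*rikijez*, *minos*); -oh when the stem ends in a non-sibilant consonant (*gepebod*, *ov*, *amok*); -aza when the stem ends in a vowel (*gibze*, *uzuve*).
*jae*: final sound = /e/, a vowel → -aza → *jaeaza*.
*lasihsiv*: final sound = /v/, a non-sibilant consonant → -oh → *lasihsivoh*.
*aripoz* — final sound /z/ (a sibilant) → -gi → *aripozgi*.

jaeaza, lasihsivoh, aripozgi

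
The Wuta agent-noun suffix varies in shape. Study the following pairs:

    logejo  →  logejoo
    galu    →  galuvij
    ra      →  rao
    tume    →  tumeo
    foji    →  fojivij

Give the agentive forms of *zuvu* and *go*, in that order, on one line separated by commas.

The pattern is height harmony: -vij when the last vowel of the stem is a high vowel (*galu*, *foji*); -o when the last vowel of the stem is a non-high vowel (*logejo*, *ra*, *tume*).
The last vowel of *zuvu* is /u/, which is a high vowel, so the suffix is -vij, giving *zuvuvij*.
The last vowel of *go* is /o/, which is a non-high vowel, so the suffix is -o, giving *goo*.

zuvuvij, goo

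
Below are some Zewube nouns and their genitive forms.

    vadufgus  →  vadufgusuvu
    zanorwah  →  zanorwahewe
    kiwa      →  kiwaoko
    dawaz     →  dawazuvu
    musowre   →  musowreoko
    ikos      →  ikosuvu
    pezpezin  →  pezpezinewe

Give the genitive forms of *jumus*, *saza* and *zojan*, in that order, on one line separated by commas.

jumusuvu, sazaoko, zojanewe

The suffix is conditioned by the final sound: -uvu when the stem ends in a sibilant (*vadufgus*, *dawaz*, *ikos*); -ewe when the stem ends in a non-sibilant consonant (*zanorwah*, *pezpezin*); -oko when the stem ends in a vowel (*kiwa*, *musowre*).
The final sound of *jumus* is /s/, which is a sibilant, so the suffix is -uvu, giving *jumusuvu*.
The final sound of *saza* is /a/, which is a vowel, so the suffix is -oko, giving *sazaoko*.
Since the final sound of *zojan* is /n/ (a non-sibilant consonant), it takes -ewe, giving *zojanewe*.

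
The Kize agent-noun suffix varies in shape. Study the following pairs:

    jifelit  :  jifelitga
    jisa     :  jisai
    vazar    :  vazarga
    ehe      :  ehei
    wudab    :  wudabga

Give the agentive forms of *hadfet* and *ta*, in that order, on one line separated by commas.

hadfetga, tai

The pattern is consonant vs. vowel: -ga when the stem ends in a consonant (*jifelit*, *vazar*, *wudab*); -i when the stem ends in a vowel (*jisa*, *ehe*).
The final sound of *hadfet* is /t/, which is a consonant, so the suffix is -ga, giving *hadfetga*.
*ta*: final sound = /a/, a vowel → -i → *tai*.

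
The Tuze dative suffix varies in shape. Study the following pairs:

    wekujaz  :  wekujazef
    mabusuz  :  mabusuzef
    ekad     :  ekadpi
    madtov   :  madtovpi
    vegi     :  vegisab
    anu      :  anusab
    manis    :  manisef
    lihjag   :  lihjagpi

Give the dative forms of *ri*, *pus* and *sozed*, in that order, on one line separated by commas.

risab, pusef, sozedpi

The pattern is sibilance of the final sound: -ef when the stem ends in a sibilant (*wekujaz*, *mabusuz*, *manis*); -pi when the stem ends in a non-sibilant consonant (*ekad*, *madtov*, *lihjag*); -sab when the stem ends in a vowel (*vegi*, *anu*).
The final sound of *ri* is /i/, which is a vowel, so the suffix is -sab, giving *risab*.
*pus* — final sound /s/ (a sibilant) → -ef → *pusef*.
*sozed* — final sound /d/ (a non-sibilant consonant) → -pi → *sozedpi*.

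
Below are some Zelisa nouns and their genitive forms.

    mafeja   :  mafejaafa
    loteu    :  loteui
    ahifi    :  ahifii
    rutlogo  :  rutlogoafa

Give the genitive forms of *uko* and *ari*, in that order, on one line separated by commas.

Looking at the last vowel of each stem: -i when the last vowel of the stem is a high vowel (*loteu*, *ahifi*); -afa when the last vowel of the stem is a non-high vowel (*mafeja*, *rutlogo*).
*uko* — last vowel /o/ (a non-high vowel) → -afa → *ukoafa*.
The last vowel of *ari* is /i/, which is a high vowel, so the suffix is -i, giving *arii*.

ukoafa, arii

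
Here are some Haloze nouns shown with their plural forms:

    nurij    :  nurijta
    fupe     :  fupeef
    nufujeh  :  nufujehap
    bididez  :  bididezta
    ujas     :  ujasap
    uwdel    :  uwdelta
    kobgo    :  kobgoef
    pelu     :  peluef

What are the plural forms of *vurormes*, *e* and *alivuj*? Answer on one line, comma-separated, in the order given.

The suffix is conditioned by the final sound: -ap when the stem ends in a voiceless consonant (*nufujeh*, *ujas*); -ta when the stem ends in a voiced consonant (*nurij*, *bididez*, *uwdel*); -ef when the stem ends in a vowel (*fupe*, *kobgo*, *pelu*).
*vurormes*: final sound = /s/, a voiceless consonant → -ap → *vurormesap*.
*e*: final sound = /e/, a vowel → -ef → *eef*.
*alivuj* — final sound /j/ (a voiced consonant) → -ta → *alivujta*.

vurormesap, eef, alivujta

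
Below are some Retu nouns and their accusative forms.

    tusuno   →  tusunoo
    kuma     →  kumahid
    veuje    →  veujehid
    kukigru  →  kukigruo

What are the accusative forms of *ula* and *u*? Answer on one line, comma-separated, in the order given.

Looking at the last vowel of each stem: -o when the last vowel of the stem is a rounded vowel (*tusuno*, *kukigru*); -hid when the last vowel of the stem is an unrounded vowel (*kuma*, *veuje*).
*ula* — last vowel /a/ (an unrounded vowel) → -hid → *ulahid*.
The last vowel of *u* is /u/, which is a rounded vowel, so the suffix is -o, giving *uo*.

ulahid, uo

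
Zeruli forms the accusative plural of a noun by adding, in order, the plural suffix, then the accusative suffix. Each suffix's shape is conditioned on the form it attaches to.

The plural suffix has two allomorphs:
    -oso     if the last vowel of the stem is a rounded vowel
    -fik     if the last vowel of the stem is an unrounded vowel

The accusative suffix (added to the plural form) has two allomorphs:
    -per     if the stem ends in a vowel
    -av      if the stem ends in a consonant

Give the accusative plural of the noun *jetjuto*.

jetjutoosoper

Since the last vowel of *jetjuto* is /o/ (a rounded vowel), it takes -oso, giving *jetjutooso*.
Since the final sound of the plural form *jetjutooso* is /o/ (a vowel), it takes -per, giving *jetjutoosoper*.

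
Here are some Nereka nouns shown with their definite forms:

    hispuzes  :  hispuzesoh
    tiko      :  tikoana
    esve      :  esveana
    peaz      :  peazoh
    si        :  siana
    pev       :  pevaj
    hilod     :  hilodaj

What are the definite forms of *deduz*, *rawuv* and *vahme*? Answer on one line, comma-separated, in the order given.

deduzoh, rawuvaj, vahmeana

The pattern is sibilance of the final sound: -oh when the stem ends in a sibilant (*hispuzes*, *peaz*); -aj when the stem ends in a non-sibilant consonant (*pev*, *hilod*); -ana when the stem ends in a vowel (*tiko*, *esve*, *si*).
*deduz*: final sound = /z/, a sibilant → -oh → *deduzoh*.
*rawuv*: final sound = /v/, a non-sibilant consonant → -aj → *rawuvaj*.
The final sound of *vahme* is /e/, which is a vowel, so the suffix is -ana, giving *vahmeana*.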